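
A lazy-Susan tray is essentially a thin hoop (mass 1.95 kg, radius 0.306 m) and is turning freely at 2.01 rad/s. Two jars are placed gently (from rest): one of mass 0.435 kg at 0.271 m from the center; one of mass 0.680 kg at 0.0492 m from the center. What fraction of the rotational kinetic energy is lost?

fraction ≈ 0.155

The added mass arrives with no angular momentum about the center, and any external torque about the center is negligible, so the system's angular momentum is conserved.
I_p = (1.95)(0.306)² = 0.1826 kg·m².
Added inertia Σmr² = (0.435)(0.271)² + (0.680)(0.0492)² = 0.03359 kg·m²; I_f = 0.1826 + 0.03359 = 0.2162 kg·m².
ω_f = I_p ω_i / I_f = (0.1826)(2.01) / 0.2162 = 1.698 rad/s.
KE_i = ½(0.1826)(2.010 rad/s)² = 0.3688 J; KE_f = ½(0.2162)(1.698)² = 0.3115 J.
Fraction lost = 0.1554.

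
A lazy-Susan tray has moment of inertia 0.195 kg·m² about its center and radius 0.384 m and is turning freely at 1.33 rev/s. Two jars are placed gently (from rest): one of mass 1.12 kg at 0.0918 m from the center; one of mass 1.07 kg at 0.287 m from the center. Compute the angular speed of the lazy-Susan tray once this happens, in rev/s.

ω_f ≈ 0.886 rev/s

No external torque acts about the center; L_before = L_after.
Added inertia Σmr² = (1.12)(0.0918)² + (1.07)(0.287)² = 0.09757 kg·m²; I_f = 0.1950 + 0.09757 = 0.2926 kg·m².
ω_f = I_p ω_i / I_f = (0.1950)(1.33) / 0.2926 = 0.8864 rev/s.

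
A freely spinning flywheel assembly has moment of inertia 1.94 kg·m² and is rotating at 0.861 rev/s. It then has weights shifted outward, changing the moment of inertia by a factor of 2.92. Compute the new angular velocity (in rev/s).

No external torque acts about the spin axis, so angular momentum is conserved.
I₂ = 2.92 × 1.94 = 5.665 kg·m².
ω₂ = I₁ω₁ / I₂ = (1.940)(0.861 rev/s) / (5.665) = 0.2949 rev/s.

ω₂ ≈ 0.295 rev/s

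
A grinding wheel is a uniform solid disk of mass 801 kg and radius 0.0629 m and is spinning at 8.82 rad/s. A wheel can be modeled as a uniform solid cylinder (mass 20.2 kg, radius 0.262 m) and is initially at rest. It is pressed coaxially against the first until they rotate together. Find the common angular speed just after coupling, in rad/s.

No external torque acts about the common axis, so total angular momentum is conserved.
Moments of inertia: I_A = ½(801)(0.0629)² = 1.585 kg·m²; I_B = ½(20.2)(0.262)² = 0.6933 kg·m².
Taking A's sense as positive: L = (1.585)(8.82) = 13.98 kg·m²·rad/s.
Combined I = 1.585 + 0.6933 = 2.278 kg·m².
ω_f = L / I = 13.98 / 2.278 = 6.135 rad/s.

|ω_f| ≈ 6.14 rad/s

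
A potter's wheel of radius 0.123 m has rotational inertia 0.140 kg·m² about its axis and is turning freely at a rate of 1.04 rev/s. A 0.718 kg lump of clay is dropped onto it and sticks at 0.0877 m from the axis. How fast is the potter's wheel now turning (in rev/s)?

The added mass arrives with no angular momentum about the axis, and any external torque about the axis is negligible, so the system's angular momentum is conserved.
Added inertia Σmr² = (0.718)(0.0877)² = 0.005522 kg·m²; I_f = 0.1400 + 0.005522 = 0.1455 kg·m².
ω_f = I_p ω_i / I_f = (0.1400)(1.04) / 0.1455 = 1.001 rev/s.

ω_f ≈ 1.00 rev/s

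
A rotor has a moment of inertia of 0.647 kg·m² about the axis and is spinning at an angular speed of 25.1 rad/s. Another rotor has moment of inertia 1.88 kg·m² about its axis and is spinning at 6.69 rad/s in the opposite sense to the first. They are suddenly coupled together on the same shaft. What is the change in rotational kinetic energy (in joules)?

The coupling torques are internal; angular momentum about the shared axis is conserved.
Taking A's sense as positive: L = (0.6470)(25.1) − (1.880)(6.69) = 3.663 kg·m²·rad/s.
Combined I = 0.6470 + 1.880 = 2.527 kg·m².
ω_f = L / I = 3.663 / 2.527 = 1.449 rad/s.
KE_i = ½ΣIω² = 245.9 J; KE_f = ½(2.527)(1.449)² = 2.654 J.

ΔKE ≈ -243 J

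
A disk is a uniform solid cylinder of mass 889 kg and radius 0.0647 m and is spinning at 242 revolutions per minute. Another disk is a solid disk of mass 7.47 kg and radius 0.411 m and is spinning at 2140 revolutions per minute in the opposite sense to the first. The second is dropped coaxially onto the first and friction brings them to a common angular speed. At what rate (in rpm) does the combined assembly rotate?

|ω_f| ≈ 361 rpm

No external torque acts about the common axis, so total angular momentum is conserved.
Moments of inertia: I_A = ½(889)(0.0647)² = 1.861 kg·m²; I_B = ½(7.47)(0.411)² = 0.6309 kg·m².
Taking A's sense as positive: L = (1.861)(242) − (0.6309)(2140) = -899.9 kg·m²·rpm.
Combined I = 1.861 + 0.6309 = 2.492 kg·m².
ω_f = L / I = -899.9 / 2.492 = -361.2 rpm.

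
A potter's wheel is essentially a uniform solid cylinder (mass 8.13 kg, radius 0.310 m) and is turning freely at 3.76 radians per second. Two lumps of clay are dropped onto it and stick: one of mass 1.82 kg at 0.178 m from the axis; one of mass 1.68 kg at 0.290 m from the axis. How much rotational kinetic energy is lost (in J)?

No external torque acts about the axis; L_before = L_after.
I_p = ½(8.13)(0.310)² = 0.3906 kg·m².
Added inertia Σmr² = (1.82)(0.178)² + (1.68)(0.290)² = 0.1990 kg·m²; I_f = 0.3906 + 0.1990 = 0.5896 kg·m².
ω_f = I_p ω_i / I_f = (0.3906)(3.76) / 0.5896 = 2.491 rad/s.
KE_i = ½(0.3906)(3.760 rad/s)² = 2.761 J; KE_f = ½(0.5896)(2.491)² = 1.830 J.

energy lost ≈ 0.932 J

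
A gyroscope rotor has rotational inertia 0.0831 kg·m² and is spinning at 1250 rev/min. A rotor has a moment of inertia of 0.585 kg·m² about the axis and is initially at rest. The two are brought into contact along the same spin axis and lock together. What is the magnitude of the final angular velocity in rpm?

|ω_f| ≈ 155 rpm

No external torque acts about the common axis, so total angular momentum is conserved.
Taking A's sense as positive: L = (0.08310)(1250) = 103.9 kg·m²·rpm.
Combined I = 0.08310 + 0.5850 = 0.6681 kg·m².
ω_f = L / I = 103.9 / 0.6681 = 155.5 rpm.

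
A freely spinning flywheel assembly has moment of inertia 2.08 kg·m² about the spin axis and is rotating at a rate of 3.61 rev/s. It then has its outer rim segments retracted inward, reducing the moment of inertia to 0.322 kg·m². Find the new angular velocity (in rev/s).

ω₂ ≈ 23.3 rev/s

Angular momentum about the spin axis is conserved since the torque about it is zero.
ω₂ = I₁ω₁ / I₂ = (2.080)(3.61 rev/s) / (0.3220) = 23.32 rev/s.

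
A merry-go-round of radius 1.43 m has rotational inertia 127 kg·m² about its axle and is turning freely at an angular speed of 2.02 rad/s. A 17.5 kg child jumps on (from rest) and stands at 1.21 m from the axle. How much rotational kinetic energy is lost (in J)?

energy lost ≈ 43.5 J

The added mass arrives with no angular momentum about the axle, and any external torque about the axle is negligible, so the system's angular momentum is conserved.
Added inertia Σmr² = (17.5)(1.21)² = 25.62 kg·m²; I_f = 127.0 + 25.62 = 152.6 kg·m².
ω_f = I_p ω_i / I_f = (127.0)(2.02) / 152.6 = 1.681 rad/s.
KE_i = ½(127.0)(2.020 rad/s)² = 259.1 J; KE_f = ½(152.6)(1.681)² = 215.6 J.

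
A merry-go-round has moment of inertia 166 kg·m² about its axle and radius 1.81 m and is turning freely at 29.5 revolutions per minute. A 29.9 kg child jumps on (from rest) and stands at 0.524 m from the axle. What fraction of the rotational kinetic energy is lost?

fraction ≈ 0.0471

The added mass arrives with no angular momentum about the axle, and any external torque about the axle is negligible, so the system's angular momentum is conserved.
Added inertia Σmr² = (29.9)(0.524)² = 8.210 kg·m²; I_f = 166.0 + 8.210 = 174.2 kg·m².
ω_f = I_p ω_i / I_f = (166.0)(29.5) / 174.2 = 28.11 rpm.
KE_i = ½(166.0)(3.089 rad/s)² = 792.1 J; KE_f = ½(174.2)(2.944)² = 754.8 J.
Fraction lost = 0.04713.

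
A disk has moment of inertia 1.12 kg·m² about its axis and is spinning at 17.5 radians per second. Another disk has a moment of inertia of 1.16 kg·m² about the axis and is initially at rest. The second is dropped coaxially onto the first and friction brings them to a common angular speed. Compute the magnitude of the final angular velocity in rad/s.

No external torque acts about the common axis, so total angular momentum is conserved.
Taking A's sense as positive: L = (1.120)(17.5) = 19.60 kg·m²·rad/s.
Combined I = 1.120 + 1.160 = 2.280 kg·m².
ω_f = L / I = 19.60 / 2.280 = 8.596 rad/s.

|ω_f| ≈ 8.60 rad/s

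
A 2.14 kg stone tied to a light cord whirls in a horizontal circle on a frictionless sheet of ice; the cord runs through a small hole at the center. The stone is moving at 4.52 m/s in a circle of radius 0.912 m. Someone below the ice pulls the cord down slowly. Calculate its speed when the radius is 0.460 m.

v₂ ≈ 8.96 m/s

The only horizontal force on the mass is along the cord (radial), so it exerts no torque about the hole and angular momentum m v r is conserved.
v₂ = v₁ r₁ / r₂ = (4.52)(0.912) / (0.460) = 8.961 m/s.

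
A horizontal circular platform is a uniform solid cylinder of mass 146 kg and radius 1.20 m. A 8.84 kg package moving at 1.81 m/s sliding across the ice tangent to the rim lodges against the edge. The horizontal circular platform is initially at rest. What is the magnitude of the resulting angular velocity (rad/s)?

|ω_f| ≈ 0.163 rad/s

The axle reaction passes through the central axle and exerts no torque about it; angular momentum about the central axle is conserved through the impact.
I_p = ½(146)(1.20)² = 105.1 kg·m². Taking the sense of the package's angular momentum as positive, L_{package} = m v R = (8.84)(1.81)(1.20) = 19.20 kg·m²/s.
L_i = 0 + 19.20 = 19.20 kg·m²/s.
After sticking, I_f = I_p + m R² = 105.1 + (8.84)(1.20)² = 117.8 kg·m².
ω_f = L_i / I_f = 19.20 / 117.8 = 0.1629 rad/s.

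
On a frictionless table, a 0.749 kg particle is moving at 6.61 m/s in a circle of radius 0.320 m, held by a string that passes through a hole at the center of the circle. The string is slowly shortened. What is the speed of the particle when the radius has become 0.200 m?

The only horizontal force on the mass is along the cord (radial), so it exerts no torque about the hole and angular momentum m v r is conserved.
v₂ = v₁ r₁ / r₂ = (6.61)(0.320) / (0.200) = 10.58 m/s.

v₂ ≈ 10.6 m/s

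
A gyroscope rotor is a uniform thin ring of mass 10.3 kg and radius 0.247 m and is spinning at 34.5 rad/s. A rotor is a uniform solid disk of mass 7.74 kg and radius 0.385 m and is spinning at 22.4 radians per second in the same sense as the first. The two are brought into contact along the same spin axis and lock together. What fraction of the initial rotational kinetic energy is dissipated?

fraction ≈ 0.0424

No external torque acts about the common axis, so total angular momentum is conserved.
Moments of inertia: I_A = (10.3)(0.247)² = 0.6284 kg·m²; I_B = ½(7.74)(0.385)² = 0.5736 kg·m².
Taking A's sense as positive: L = (0.6284)(34.5) + (0.5736)(22.4) = 34.53 kg·m²·rad/s.
Combined I = 0.6284 + 0.5736 = 1.202 kg·m².
ω_f = L / I = 34.53 / 1.202 = 28.73 rad/s.
KE_i = ½ΣIω² = 517.9 J; KE_f = ½(1.202)(28.73)² = 495.9 J.
Fraction dissipated = (KE_i − KE_f)/KE_i = 0.04239.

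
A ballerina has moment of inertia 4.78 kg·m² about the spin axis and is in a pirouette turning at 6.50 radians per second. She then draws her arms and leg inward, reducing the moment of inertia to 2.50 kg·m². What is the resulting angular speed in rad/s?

With no external torque about the axis, L is conserved: I₁ω₁ = I₂ω₂.
ω₂ = I₁ω₁ / I₂ = (4.780)(6.50 rad/s) / (2.500) = 12.43 rad/s.

ω₂ ≈ 12.4 rad/s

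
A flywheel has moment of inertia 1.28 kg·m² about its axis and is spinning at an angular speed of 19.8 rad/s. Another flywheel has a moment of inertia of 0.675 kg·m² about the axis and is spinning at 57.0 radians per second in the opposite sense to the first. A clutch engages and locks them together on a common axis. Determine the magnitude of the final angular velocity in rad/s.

|ω_f| ≈ 6.72 rad/s

No external torque acts about the common axis, so total angular momentum is conserved.
Taking A's sense as positive: L = (1.280)(19.8) − (0.6750)(57.0) = -13.13 kg·m²·rad/s.
Combined I = 1.280 + 0.6750 = 1.955 kg·m².
ω_f = L / I = -13.13 / 1.955 = -6.717 rad/s.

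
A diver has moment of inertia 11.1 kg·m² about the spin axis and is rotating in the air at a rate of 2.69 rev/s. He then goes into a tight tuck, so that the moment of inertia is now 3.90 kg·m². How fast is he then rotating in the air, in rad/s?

Angular momentum about the spin axis is conserved since the torque about it is zero.
ω₂ = I₁ω₁ / I₂ = (11.10)(2.69 rev/s) / (3.900) = 7.656 rev/s = 48.11 rad/s.

ω₂ ≈ 48.1 rad/s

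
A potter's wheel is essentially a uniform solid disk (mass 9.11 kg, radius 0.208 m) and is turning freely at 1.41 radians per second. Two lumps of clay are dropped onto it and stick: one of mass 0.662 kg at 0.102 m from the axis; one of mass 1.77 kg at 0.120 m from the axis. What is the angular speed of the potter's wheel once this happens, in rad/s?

No external torque acts about the axis; L_before = L_after.
I_p = ½(9.11)(0.208)² = 0.1971 kg·m².
Added inertia Σmr² = (0.662)(0.102)² + (1.77)(0.120)² = 0.03238 kg·m²; I_f = 0.1971 + 0.03238 = 0.2294 kg·m².
ω_f = I_p ω_i / I_f = (0.1971)(1.41) / 0.2294 = 1.211 rad/s.

ω_f ≈ 1.21 rad/s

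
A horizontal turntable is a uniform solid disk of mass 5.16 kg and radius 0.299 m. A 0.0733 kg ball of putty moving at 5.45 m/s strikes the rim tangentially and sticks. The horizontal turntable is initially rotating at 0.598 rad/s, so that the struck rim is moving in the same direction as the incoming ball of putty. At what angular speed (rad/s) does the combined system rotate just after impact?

|ω_f| ≈ 1.09 rad/s

About the axle the impulsive forces during the collision are internal, so angular momentum about that axis is conserved.
I_p = ½(5.16)(0.299)² = 0.2307 kg·m². Taking the sense of the ball of putty's angular momentum as positive, L_{ball} = m v R = (0.0733)(5.45)(0.299) = 0.1194 kg·m²/s.
L_i = +I_p ω_p + m v R = +(0.2307)(0.598) + 0.1194 = 0.2574 kg·m²/s.
After sticking, I_f = I_p + m R² = 0.2307 + (0.0733)(0.299)² = 0.2372 kg·m².
ω_f = L_i / I_f = 0.2574 / 0.2372 = 1.085 rad/s.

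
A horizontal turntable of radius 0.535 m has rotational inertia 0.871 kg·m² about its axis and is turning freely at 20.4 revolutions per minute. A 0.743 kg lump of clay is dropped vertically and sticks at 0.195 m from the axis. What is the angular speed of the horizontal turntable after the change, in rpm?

The added mass arrives with no angular momentum about the axis, and any external torque about the axis is negligible, so the system's angular momentum is conserved.
Added inertia Σmr² = (0.743)(0.195)² = 0.02825 kg·m²; I_f = 0.8710 + 0.02825 = 0.8993 kg·m².
ω_f = I_p ω_i / I_f = (0.8710)(20.4) / 0.8993 = 19.76 rpm.

ω_f ≈ 19.8 rpm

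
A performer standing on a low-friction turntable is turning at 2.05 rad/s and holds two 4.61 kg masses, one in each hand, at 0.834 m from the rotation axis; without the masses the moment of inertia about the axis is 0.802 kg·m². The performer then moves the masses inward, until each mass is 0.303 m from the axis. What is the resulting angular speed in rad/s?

Angular momentum about the spin axis is conserved since the torque about it is zero.
I₁ = 0.802 + 2(4.61)(0.834)² = 7.215 kg·m²; I₂ = 0.802 + 2(4.61)(0.303)² = 1.648 kg·m².
ω₂ = I₁ω₁ / I₂ = (7.215)(2.05 rad/s) / (1.648) = 8.972 rad/s.

ω₂ ≈ 8.97 rad/s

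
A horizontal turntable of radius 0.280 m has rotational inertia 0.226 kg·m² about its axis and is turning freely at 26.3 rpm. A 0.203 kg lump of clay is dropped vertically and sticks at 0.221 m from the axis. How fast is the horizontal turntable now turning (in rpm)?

No external torque acts about the axis; L_before = L_after.
Added inertia Σmr² = (0.203)(0.221)² = 0.009915 kg·m²; I_f = 0.2260 + 0.009915 = 0.2359 kg·m².
ω_f = I_p ω_i / I_f = (0.2260)(26.3) / 0.2359 = 25.19 rpm.

ω_f ≈ 25.2 rpm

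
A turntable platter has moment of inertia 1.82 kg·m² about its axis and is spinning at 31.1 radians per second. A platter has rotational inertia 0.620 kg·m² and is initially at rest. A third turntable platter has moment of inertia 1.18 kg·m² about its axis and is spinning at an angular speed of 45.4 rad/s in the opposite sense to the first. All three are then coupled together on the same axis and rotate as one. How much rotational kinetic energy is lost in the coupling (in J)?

ΔKE lost ≈ 2090 J

No external torque acts about the common axis, so total angular momentum is conserved.
Taking A's sense as positive: L = (1.820)(31.1) − (1.180)(45.4) = 3.030 kg·m²·rad/s.
Combined I = 1.820 + 0.6200 + 1.180 = 3.620 kg·m².
ω_f = L / I = 3.030 / 3.620 = 0.8370 rad/s.
KE_i = ½ΣIω² = 2096 J; KE_f = ½(3.620)(0.8370)² = 1.268 J.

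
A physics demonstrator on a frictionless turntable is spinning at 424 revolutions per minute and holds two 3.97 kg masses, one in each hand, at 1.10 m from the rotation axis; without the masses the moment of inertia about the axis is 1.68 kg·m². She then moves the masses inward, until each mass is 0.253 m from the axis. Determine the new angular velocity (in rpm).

ω₂ ≈ 2190 rpm

No external torque acts about the spin axis, so angular momentum is conserved.
I₁ = 1.68 + 2(3.97)(1.10)² = 11.29 kg·m²; I₂ = 1.68 + 2(3.97)(0.253)² = 2.188 kg·m².
ω₂ = I₁ω₁ / I₂ = (11.29)(424 rpm) / (2.188) = 2187 rpm.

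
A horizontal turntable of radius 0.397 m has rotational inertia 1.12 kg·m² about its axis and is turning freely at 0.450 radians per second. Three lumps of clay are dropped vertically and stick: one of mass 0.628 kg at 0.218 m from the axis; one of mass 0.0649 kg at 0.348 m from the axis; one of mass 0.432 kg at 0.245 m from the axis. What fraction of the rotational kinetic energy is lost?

The added mass arrives with no angular momentum about the axis, and any external torque about the axis is negligible, so the system's angular momentum is conserved.
Added inertia Σmr² = (0.628)(0.218)² + (0.0649)(0.348)² + (0.432)(0.245)² = 0.06364 kg·m²; I_f = 1.120 + 0.06364 = 1.184 kg·m².
ω_f = I_p ω_i / I_f = (1.120)(0.450) / 1.184 = 0.4258 rad/s.
KE_i = ½(1.120)(0.4500 rad/s)² = 0.1134 J; KE_f = ½(1.184)(0.4258)² = 0.1073 J.
Fraction lost = 0.05376.

fraction ≈ 0.0538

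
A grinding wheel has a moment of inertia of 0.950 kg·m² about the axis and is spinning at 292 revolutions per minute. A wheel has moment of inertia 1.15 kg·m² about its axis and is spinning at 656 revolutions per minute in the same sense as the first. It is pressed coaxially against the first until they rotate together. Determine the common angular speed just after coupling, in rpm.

|ω_f| ≈ 491 rpm

The coupling torques are internal; angular momentum about the shared axis is conserved.
Taking A's sense as positive: L = (0.9500)(292) + (1.150)(656) = 1032 kg·m²·rpm.
Combined I = 0.9500 + 1.150 = 2.100 kg·m².
ω_f = L / I = 1032 / 2.100 = 491.3 rpm.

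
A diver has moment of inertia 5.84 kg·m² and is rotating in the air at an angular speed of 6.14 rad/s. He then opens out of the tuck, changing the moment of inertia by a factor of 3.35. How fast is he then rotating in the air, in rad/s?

With no external torque about the axis, L is conserved: I₁ω₁ = I₂ω₂.
I₂ = 3.35 × 5.84 = 19.56 kg·m².
ω₂ = I₁ω₁ / I₂ = (5.840)(6.14 rad/s) / (19.56) = 1.833 rad/s.

ω₂ ≈ 1.83 rad/s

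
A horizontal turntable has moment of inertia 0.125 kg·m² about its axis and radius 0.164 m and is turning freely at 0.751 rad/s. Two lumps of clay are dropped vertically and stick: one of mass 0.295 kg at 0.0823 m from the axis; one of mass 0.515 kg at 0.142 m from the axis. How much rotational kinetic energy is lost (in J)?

No external torque acts about the axis; L_before = L_after.
Added inertia Σmr² = (0.295)(0.0823)² + (0.515)(0.142)² = 0.01238 kg·m²; I_f = 0.1250 + 0.01238 = 0.1374 kg·m².
ω_f = I_p ω_i / I_f = (0.1250)(0.751) / 0.1374 = 0.6833 rad/s.
KE_i = ½(0.1250)(0.7510 rad/s)² = 0.03525 J; KE_f = ½(0.1374)(0.6833)² = 0.03207 J.

energy lost ≈ 0.00318 J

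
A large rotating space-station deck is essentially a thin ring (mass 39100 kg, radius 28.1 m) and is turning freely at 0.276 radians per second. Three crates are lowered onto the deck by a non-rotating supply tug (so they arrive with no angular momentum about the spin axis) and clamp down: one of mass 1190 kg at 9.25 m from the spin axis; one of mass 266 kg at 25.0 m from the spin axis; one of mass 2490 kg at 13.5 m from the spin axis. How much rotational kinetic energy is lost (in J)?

No external torque acts about the spin axis; L_before = L_after.
I_p = (39100)(28.1)² = 3.087e+07 kg·m².
Added inertia Σmr² = (1190)(9.25)² + (266)(25.0)² + (2490)(13.5)² = 7.219e+05 kg·m²; I_f = 3.087e+07 + 7.219e+05 = 3.160e+07 kg·m².
ω_f = I_p ω_i / I_f = (3.087e+07)(0.276) / 3.160e+07 = 0.2697 rad/s.
KE_i = ½(3.087e+07)(0.2760 rad/s)² = 1.176e+06 J; KE_f = ½(3.160e+07)(0.2697)² = 1.149e+06 J.

energy lost ≈ 26900 J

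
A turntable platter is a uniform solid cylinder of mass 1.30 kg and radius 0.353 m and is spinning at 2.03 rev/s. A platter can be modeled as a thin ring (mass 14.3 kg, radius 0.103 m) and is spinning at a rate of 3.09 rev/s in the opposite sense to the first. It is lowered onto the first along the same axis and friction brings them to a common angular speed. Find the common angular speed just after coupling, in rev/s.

|ω_f| ≈ 1.31 rev/s

The coupling torques are internal; angular momentum about the shared axis is conserved.
Moments of inertia: I_A = ½(1.30)(0.353)² = 0.08100 kg·m²; I_B = (14.3)(0.103)² = 0.1517 kg·m².
Taking A's sense as positive: L = (0.08100)(2.03) − (0.1517)(3.09) = -0.3044 kg·m²·rev/s.
Combined I = 0.08100 + 0.1517 = 0.2327 kg·m².
ω_f = L / I = -0.3044 / 0.2327 = -1.308 rev/s.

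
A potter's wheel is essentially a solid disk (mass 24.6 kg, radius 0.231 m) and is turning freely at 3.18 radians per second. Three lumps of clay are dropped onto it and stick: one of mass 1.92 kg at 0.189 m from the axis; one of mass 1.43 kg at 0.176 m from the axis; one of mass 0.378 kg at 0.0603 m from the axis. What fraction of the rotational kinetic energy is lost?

fraction ≈ 0.148

The added mass arrives with no angular momentum about the axis, and any external torque about the axis is negligible, so the system's angular momentum is conserved.
I_p = ½(24.6)(0.231)² = 0.6563 kg·m².
Added inertia Σmr² = (1.92)(0.189)² + (1.43)(0.176)² + (0.378)(0.0603)² = 0.1143 kg·m²; I_f = 0.6563 + 0.1143 = 0.7706 kg·m².
ω_f = I_p ω_i / I_f = (0.6563)(3.18) / 0.7706 = 2.709 rad/s.
KE_i = ½(0.6563)(3.180 rad/s)² = 3.319 J; KE_f = ½(0.7706)(2.709)² = 2.827 J.
Fraction lost = 0.1483.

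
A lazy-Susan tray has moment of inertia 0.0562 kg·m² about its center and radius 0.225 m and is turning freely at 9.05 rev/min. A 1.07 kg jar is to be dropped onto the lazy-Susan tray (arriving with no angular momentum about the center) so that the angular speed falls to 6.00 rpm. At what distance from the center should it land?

r ≈ 0.163 m

The added mass arrives with no angular momentum about the center, and any external torque about the center is negligible, so the system's angular momentum is conserved.
I_p ω_i = (I_p + m r²) ω_f ⇒ m r² = I_p(ω_i/ω_f − 1) = 0.05620(9.05/6.00 − 1) = 0.02857 kg·m².
r = √(0.02857/1.07) = 0.1634 m.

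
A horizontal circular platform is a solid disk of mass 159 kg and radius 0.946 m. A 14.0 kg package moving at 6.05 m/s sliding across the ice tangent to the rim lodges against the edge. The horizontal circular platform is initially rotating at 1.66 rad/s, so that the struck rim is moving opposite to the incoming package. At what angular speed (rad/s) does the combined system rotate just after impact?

The axle reaction passes through the central axle and exerts no torque about it; angular momentum about the central axle is conserved through the impact.
I_p = ½(159)(0.946)² = 71.15 kg·m². Taking the sense of the package's angular momentum as positive, L_{package} = m v R = (14.0)(6.05)(0.946) = 80.13 kg·m²/s.
L_i = −I_p ω_p + m v R = −(71.15)(1.66) + 80.13 = -37.98 kg·m²/s.
After sticking, I_f = I_p + m R² = 71.15 + (14.0)(0.946)² = 83.67 kg·m².
ω_f = L_i / I_f = -37.98 / 83.67 = -0.4539 rad/s.

|ω_f| ≈ 0.454 rad/s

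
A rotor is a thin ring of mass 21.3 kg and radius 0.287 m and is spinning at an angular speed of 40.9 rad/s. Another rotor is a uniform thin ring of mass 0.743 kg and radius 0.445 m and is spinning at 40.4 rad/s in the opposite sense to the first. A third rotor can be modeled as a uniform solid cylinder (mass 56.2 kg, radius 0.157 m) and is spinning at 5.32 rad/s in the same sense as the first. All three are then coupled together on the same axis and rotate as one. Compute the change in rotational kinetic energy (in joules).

ΔKE ≈ -666 J

The coupling torques are internal; angular momentum about the shared axis is conserved.
Moments of inertia: I_A = (21.3)(0.287)² = 1.754 kg·m²; I_B = (0.743)(0.445)² = 0.1471 kg·m²; I_C = ½(56.2)(0.157)² = 0.6926 kg·m².
Taking A's sense as positive: L = (1.754)(40.9) − (0.1471)(40.4) + (0.6926)(5.32) = 69.50 kg·m²·rad/s.
Combined I = 1.754 + 0.1471 + 0.6926 = 2.594 kg·m².
ω_f = L / I = 69.50 / 2.594 = 26.79 rad/s.
KE_i = ½ΣIω² = 1597 J; KE_f = ½(2.594)(26.79)² = 930.9 J.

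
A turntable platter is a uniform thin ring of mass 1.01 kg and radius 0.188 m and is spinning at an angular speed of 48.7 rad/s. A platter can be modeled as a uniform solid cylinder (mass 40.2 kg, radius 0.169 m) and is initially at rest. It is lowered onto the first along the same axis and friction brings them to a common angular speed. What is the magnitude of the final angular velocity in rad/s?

No external torque acts about the common axis, so total angular momentum is conserved.
Moments of inertia: I_A = (1.01)(0.188)² = 0.03570 kg·m²; I_B = ½(40.2)(0.169)² = 0.5741 kg·m².
Taking A's sense as positive: L = (0.03570)(48.7) = 1.738 kg·m²·rad/s.
Combined I = 0.03570 + 0.5741 = 0.6098 kg·m².
ω_f = L / I = 1.738 / 0.6098 = 2.851 rad/s.

|ω_f| ≈ 2.85 rad/s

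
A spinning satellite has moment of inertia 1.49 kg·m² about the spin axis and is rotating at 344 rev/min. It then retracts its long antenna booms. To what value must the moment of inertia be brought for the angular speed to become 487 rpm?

I₂ ≈ 1.05 kg·m²

Angular momentum about the spin axis is conserved since the torque about it is zero.
I₂ = I₁ω₁ / ω₂ = (1.49)(344) / (487) = 1.052 kg·m².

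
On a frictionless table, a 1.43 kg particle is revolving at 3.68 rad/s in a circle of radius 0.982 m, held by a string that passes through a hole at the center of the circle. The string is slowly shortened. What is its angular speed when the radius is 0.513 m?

ω₂ ≈ 13.5 rad/s

No torque about the axis ⇒ m r₁² ω₁ = m r₂² ω₂.
ω₂ = ω₁ (r₁/r₂)² = (3.68)(0.982/0.513)² = 13.48 rad/s.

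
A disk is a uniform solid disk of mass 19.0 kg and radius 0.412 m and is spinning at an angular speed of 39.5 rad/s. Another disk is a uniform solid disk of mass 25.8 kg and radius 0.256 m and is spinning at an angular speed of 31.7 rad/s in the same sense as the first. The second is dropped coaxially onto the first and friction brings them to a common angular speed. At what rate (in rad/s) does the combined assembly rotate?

|ω_f| ≈ 36.8 rad/s

No external torque acts about the common axis, so total angular momentum is conserved.
Moments of inertia: I_A = ½(19.0)(0.412)² = 1.613 kg·m²; I_B = ½(25.8)(0.256)² = 0.8454 kg·m².
Taking A's sense as positive: L = (1.613)(39.5) + (0.8454)(31.7) = 90.50 kg·m²·rad/s.
Combined I = 1.613 + 0.8454 = 2.458 kg·m².
ω_f = L / I = 90.50 / 2.458 = 36.82 rad/s.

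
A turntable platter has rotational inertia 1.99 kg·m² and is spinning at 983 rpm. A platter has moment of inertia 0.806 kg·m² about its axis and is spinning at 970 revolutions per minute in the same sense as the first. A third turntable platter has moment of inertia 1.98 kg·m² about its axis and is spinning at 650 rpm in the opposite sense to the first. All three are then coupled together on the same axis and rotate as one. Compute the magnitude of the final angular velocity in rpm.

|ω_f| ≈ 304 rpm

The coupling torques are internal; angular momentum about the shared axis is conserved.
Taking A's sense as positive: L = (1.990)(983) + (0.8060)(970) − (1.980)(650) = 1451 kg·m²·rpm.
Combined I = 1.990 + 0.8060 + 1.980 = 4.776 kg·m².
ω_f = L / I = 1451 / 4.776 = 303.8 rpm.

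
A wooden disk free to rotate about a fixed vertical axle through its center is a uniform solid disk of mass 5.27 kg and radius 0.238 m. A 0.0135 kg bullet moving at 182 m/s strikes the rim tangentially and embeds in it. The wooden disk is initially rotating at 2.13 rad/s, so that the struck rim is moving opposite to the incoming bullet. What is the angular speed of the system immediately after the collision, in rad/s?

About the axle the impulsive forces during the collision are internal, so angular momentum about that axis is conserved.
I_p = ½(5.27)(0.238)² = 0.1493 kg·m². Taking the sense of the bullet's angular momentum as positive, L_{bullet} = m v R = (0.0135)(182)(0.238) = 0.5848 kg·m²/s.
L_i = −I_p ω_p + m v R = −(0.1493)(2.13) + 0.5848 = 0.2668 kg·m²/s.
After sticking, I_f = I_p + m R² = 0.1493 + (0.0135)(0.238)² = 0.1500 kg·m².
ω_f = L_i / I_f = 0.2668 / 0.1500 = 1.779 rad/s.

|ω_f| ≈ 1.78 rad/s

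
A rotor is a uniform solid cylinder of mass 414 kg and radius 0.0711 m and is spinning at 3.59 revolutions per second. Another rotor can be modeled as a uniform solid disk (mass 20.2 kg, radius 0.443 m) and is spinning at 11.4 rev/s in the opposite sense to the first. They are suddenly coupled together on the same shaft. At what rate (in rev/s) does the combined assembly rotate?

No external torque acts about the common axis, so total angular momentum is conserved.
Moments of inertia: I_A = ½(414)(0.0711)² = 1.046 kg·m²; I_B = ½(20.2)(0.443)² = 1.982 kg·m².
Taking A's sense as positive: L = (1.046)(3.59) − (1.982)(11.4) = -18.84 kg·m²·rev/s.
Combined I = 1.046 + 1.982 = 3.029 kg·m².
ω_f = L / I = -18.84 / 3.029 = -6.221 rev/s.

|ω_f| ≈ 6.22 rev/s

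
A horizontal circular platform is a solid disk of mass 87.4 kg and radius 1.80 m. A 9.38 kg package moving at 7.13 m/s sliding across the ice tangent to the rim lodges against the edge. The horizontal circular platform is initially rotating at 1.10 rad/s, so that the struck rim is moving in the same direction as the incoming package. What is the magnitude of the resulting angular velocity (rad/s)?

|ω_f| ≈ 1.61 rad/s

About the central axle the impulsive forces during the collision are internal, so angular momentum about that axis is conserved.
I_p = ½(87.4)(1.80)² = 141.6 kg·m². Taking the sense of the package's angular momentum as positive, L_{package} = m v R = (9.38)(7.13)(1.80) = 120.4 kg·m²/s.
L_i = +I_p ω_p + m v R = +(141.6)(1.10) + 120.4 = 276.1 kg·m²/s.
After sticking, I_f = I_p + m R² = 141.6 + (9.38)(1.80)² = 172.0 kg·m².
ω_f = L_i / I_f = 276.1 / 172.0 = 1.606 rad/s.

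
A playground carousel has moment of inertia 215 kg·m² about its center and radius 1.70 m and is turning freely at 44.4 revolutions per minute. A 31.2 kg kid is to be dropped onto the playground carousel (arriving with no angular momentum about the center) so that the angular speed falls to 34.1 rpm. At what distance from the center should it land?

The added mass arrives with no angular momentum about the center, and any external torque about the center is negligible, so the system's angular momentum is conserved.
I_p ω_i = (I_p + m r²) ω_f ⇒ m r² = I_p(ω_i/ω_f − 1) = 215.0(44.4/34.1 − 1) = 64.94 kg·m².
r = √(64.94/31.2) = 1.443 m.

r ≈ 1.44 m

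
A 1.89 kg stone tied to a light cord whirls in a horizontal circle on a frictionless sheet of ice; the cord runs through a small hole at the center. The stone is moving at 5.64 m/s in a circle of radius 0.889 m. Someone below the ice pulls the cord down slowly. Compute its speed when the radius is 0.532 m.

The only horizontal force on the mass is along the cord (radial), so it exerts no torque about the hole and angular momentum m v r is conserved.
v₂ = v₁ r₁ / r₂ = (5.64)(0.889) / (0.532) = 9.425 m/s.

v₂ ≈ 9.42 m/s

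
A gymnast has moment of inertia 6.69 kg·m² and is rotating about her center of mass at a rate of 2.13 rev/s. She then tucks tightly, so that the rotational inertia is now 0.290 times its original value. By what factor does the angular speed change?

ω₂/ω₁ ≈ 3.45

With no external torque about the axis, L is conserved: I₁ω₁ = I₂ω₂.
I₂ = 0.290 × 6.69 = 1.940 kg·m².
ω₂/ω₁ = I₁/I₂ = 6.690 / 1.940 = 3.448.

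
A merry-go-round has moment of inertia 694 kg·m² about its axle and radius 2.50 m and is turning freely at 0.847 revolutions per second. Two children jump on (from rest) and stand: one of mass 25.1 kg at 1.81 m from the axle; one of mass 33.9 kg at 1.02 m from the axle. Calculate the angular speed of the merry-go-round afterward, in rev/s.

No external torque acts about the axle; L_before = L_after.
Added inertia Σmr² = (25.1)(1.81)² + (33.9)(1.02)² = 117.5 kg·m²; I_f = 694.0 + 117.5 = 811.5 kg·m².
ω_f = I_p ω_i / I_f = (694.0)(0.847) / 811.5 = 0.7244 rev/s.

ω_f ≈ 0.724 rev/s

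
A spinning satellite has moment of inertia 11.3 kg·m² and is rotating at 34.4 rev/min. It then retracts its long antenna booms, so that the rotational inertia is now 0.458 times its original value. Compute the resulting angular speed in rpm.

Angular momentum about the spin axis is conserved since the torque about it is zero.
I₂ = 0.458 × 11.3 = 5.175 kg·m².
ω₂ = I₁ω₁ / I₂ = (11.30)(34.4 rpm) / (5.175) = 75.11 rpm.

ω₂ ≈ 75.1 rpm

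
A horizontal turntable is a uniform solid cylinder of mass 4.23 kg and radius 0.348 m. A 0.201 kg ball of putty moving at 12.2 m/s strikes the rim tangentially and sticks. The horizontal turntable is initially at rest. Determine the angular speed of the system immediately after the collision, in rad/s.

The axle reaction passes through the axle and exerts no torque about it; angular momentum about the axle is conserved through the impact.
I_p = ½(4.23)(0.348)² = 0.2561 kg·m². Taking the sense of the ball of putty's angular momentum as positive, L_{ball} = m v R = (0.201)(12.2)(0.348) = 0.8534 kg·m²/s.
L_i = 0 + 0.8534 = 0.8534 kg·m²/s.
After sticking, I_f = I_p + m R² = 0.2561 + (0.201)(0.348)² = 0.2805 kg·m².
ω_f = L_i / I_f = 0.8534 / 0.2805 = 3.043 rad/s.

|ω_f| ≈ 3.04 rad/s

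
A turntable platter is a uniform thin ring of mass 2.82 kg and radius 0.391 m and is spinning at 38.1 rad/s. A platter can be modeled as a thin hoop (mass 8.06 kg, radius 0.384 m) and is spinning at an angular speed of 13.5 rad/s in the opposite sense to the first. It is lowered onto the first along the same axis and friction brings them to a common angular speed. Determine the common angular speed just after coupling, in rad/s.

No external torque acts about the common axis, so total angular momentum is conserved.
Moments of inertia: I_A = (2.82)(0.391)² = 0.4311 kg·m²; I_B = (8.06)(0.384)² = 1.188 kg·m².
Taking A's sense as positive: L = (0.4311)(38.1) − (1.188)(13.5) = 0.3812 kg·m²·rad/s.
Combined I = 0.4311 + 1.188 = 1.620 kg·m².
ω_f = L / I = 0.3812 / 1.620 = 0.2353 rad/s.

|ω_f| ≈ 0.235 rad/s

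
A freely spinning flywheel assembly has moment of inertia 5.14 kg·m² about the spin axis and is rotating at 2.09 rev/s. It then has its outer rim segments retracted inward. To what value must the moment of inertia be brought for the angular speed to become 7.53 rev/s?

I₂ ≈ 1.43 kg·m²

Angular momentum about the spin axis is conserved since the torque about it is zero.
I₂ = I₁ω₁ / ω₂ = (5.14)(2.09) / (7.53) = 1.427 kg·m².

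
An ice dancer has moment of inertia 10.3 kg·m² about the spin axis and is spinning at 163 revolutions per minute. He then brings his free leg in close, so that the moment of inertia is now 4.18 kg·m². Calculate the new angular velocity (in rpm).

Angular momentum about the spin axis is conserved since the torque about it is zero.
ω₂ = I₁ω₁ / I₂ = (10.30)(163 rpm) / (4.180) = 401.7 rpm.

ω₂ ≈ 402 rpm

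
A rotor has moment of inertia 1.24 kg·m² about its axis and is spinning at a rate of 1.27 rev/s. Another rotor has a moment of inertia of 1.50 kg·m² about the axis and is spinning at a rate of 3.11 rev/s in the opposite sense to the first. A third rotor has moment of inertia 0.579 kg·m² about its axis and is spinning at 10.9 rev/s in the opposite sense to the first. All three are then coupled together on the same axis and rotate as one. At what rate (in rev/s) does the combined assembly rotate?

The coupling torques are internal; angular momentum about the shared axis is conserved.
Taking A's sense as positive: L = (1.240)(1.27) − (1.500)(3.11) − (0.5790)(10.9) = -9.401 kg·m²·rev/s.
Combined I = 1.240 + 1.500 + 0.5790 = 3.319 kg·m².
ω_f = L / I = -9.401 / 3.319 = -2.833 rev/s.

|ω_f| ≈ 2.83 rev/s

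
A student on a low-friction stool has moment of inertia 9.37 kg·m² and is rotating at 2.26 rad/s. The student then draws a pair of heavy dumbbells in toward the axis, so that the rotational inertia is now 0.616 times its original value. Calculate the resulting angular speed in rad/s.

ω₂ ≈ 3.67 rad/s

With no external torque about the axis, L is conserved: I₁ω₁ = I₂ω₂.
I₂ = 0.616 × 9.37 = 5.772 kg·m².
ω₂ = I₁ω₁ / I₂ = (9.370)(2.26 rad/s) / (5.772) = 3.669 rad/s.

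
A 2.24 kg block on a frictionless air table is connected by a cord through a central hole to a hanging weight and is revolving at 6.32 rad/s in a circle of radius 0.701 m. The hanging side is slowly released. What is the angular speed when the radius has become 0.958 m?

The constraining force is radial, so m r² ω about the center is conserved.
ω₂ = ω₁ (r₁/r₂)² = (6.32)(0.701/0.958)² = 3.384 rad/s.

ω₂ ≈ 3.38 rad/s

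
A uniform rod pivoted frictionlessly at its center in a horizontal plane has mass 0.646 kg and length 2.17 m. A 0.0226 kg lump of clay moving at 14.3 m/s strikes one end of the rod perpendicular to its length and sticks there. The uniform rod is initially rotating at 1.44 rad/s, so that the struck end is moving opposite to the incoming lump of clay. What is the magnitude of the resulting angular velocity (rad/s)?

The axle reaction passes through the pivot and exerts no torque about it; angular momentum about the pivot is conserved through the impact.
I_p = (1/12)(0.646)(2.17)² = 0.2535 kg·m². Taking the sense of the lump of clay's angular momentum as positive, L_{lump} = m v R = (0.0226)(14.3)(2.17/2) = 0.3507 kg·m²/s.
L_i = −I_p ω_p + m v R = −(0.2535)(1.44) + 0.3507 = -0.01438 kg·m²/s.
After sticking, I_f = I_p + m R² = 0.2535 + (0.0226)(2.17/2)² = 0.2801 kg·m².
ω_f = L_i / I_f = -0.01438 / 0.2801 = -0.05135 rad/s.

|ω_f| ≈ 0.0514 rad/s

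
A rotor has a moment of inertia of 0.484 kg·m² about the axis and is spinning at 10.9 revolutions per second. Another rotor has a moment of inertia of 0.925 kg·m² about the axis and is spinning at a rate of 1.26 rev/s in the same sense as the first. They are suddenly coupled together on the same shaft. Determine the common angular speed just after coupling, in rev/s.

No external torque acts about the common axis, so total angular momentum is conserved.
Taking A's sense as positive: L = (0.4840)(10.9) + (0.9250)(1.26) = 6.441 kg·m²·rev/s.
Combined I = 0.4840 + 0.9250 = 1.409 kg·m².
ω_f = L / I = 6.441 / 1.409 = 4.571 rev/s.

|ω_f| ≈ 4.57 rev/s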